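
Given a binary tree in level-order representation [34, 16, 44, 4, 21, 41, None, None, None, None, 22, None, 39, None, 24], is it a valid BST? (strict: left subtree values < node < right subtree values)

Level-order array: [34, 16, 44, 4, 21, 41, None, None, None, None, 22, None, 39, None, 24]
Validate using subtree bounds (lo, hi): at each node, require lo < value < hi,
then recurse left with hi=value and right with lo=value.
Preorder trace (stopping at first violation):
  at node 34 with bounds (-inf, +inf): OK
  at node 16 with bounds (-inf, 34): OK
  at node 4 with bounds (-inf, 16): OK
  at node 21 with bounds (16, 34): OK
  at node 22 with bounds (21, 34): OK
  at node 24 with bounds (22, 34): OK
  at node 44 with bounds (34, +inf): OK
  at node 41 with bounds (34, 44): OK
  at node 39 with bounds (41, 44): VIOLATION
Node 39 violates its bound: not (41 < 39 < 44).
Result: Not a valid BST


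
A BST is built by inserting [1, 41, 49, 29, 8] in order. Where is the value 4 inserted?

Starting tree (level order): [1, None, 41, 29, 49, 8]
Insertion path: 1 -> 41 -> 29 -> 8
Result: insert 4 as left child of 8
Final tree (level order): [1, None, 41, 29, 49, 8, None, None, None, 4]


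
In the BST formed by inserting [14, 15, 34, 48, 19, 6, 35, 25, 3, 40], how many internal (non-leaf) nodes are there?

Tree built from: [14, 15, 34, 48, 19, 6, 35, 25, 3, 40]
Tree (level-order array): [14, 6, 15, 3, None, None, 34, None, None, 19, 48, None, 25, 35, None, None, None, None, 40]
Rule: An internal node has at least one child.
Per-node child counts:
  node 14: 2 child(ren)
  node 6: 1 child(ren)
  node 3: 0 child(ren)
  node 15: 1 child(ren)
  node 34: 2 child(ren)
  node 19: 1 child(ren)
  node 25: 0 child(ren)
  node 48: 1 child(ren)
  node 35: 1 child(ren)
  node 40: 0 child(ren)
Matching nodes: [14, 6, 15, 34, 19, 48, 35]
Count of internal (non-leaf) nodes: 7


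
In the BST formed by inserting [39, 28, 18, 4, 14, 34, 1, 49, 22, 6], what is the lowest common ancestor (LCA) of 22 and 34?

Tree insertion order: [39, 28, 18, 4, 14, 34, 1, 49, 22, 6]
Tree (level-order array): [39, 28, 49, 18, 34, None, None, 4, 22, None, None, 1, 14, None, None, None, None, 6]
In a BST, the LCA of p=22, q=34 is the first node v on the
root-to-leaf path with p <= v <= q (go left if both < v, right if both > v).
Walk from root:
  at 39: both 22 and 34 < 39, go left
  at 28: 22 <= 28 <= 34, this is the LCA
LCA = 28


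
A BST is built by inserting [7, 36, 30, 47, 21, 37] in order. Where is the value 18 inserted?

Starting tree (level order): [7, None, 36, 30, 47, 21, None, 37]
Insertion path: 7 -> 36 -> 30 -> 21
Result: insert 18 as left child of 21
Final tree (level order): [7, None, 36, 30, 47, 21, None, 37, None, 18]


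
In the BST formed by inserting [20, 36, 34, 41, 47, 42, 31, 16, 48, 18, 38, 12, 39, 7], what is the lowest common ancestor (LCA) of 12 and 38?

Tree insertion order: [20, 36, 34, 41, 47, 42, 31, 16, 48, 18, 38, 12, 39, 7]
Tree (level-order array): [20, 16, 36, 12, 18, 34, 41, 7, None, None, None, 31, None, 38, 47, None, None, None, None, None, 39, 42, 48]
In a BST, the LCA of p=12, q=38 is the first node v on the
root-to-leaf path with p <= v <= q (go left if both < v, right if both > v).
Walk from root:
  at 20: 12 <= 20 <= 38, this is the LCA
LCA = 20


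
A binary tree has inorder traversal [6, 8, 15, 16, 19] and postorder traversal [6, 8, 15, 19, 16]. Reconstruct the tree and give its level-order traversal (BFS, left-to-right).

Inorder:   [6, 8, 15, 16, 19]
Postorder: [6, 8, 15, 19, 16]
Algorithm: postorder visits root last, so walk postorder right-to-left;
each value is the root of the current inorder slice — split it at that
value, recurse on the right subtree first, then the left.
Recursive splits:
  root=16; inorder splits into left=[6, 8, 15], right=[19]
  root=19; inorder splits into left=[], right=[]
  root=15; inorder splits into left=[6, 8], right=[]
  root=8; inorder splits into left=[6], right=[]
  root=6; inorder splits into left=[], right=[]
Reconstructed level-order: [16, 15, 19, 8, 6]


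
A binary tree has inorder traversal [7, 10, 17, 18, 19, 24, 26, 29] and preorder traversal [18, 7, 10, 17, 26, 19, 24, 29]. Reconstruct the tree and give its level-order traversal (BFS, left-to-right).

Inorder:  [7, 10, 17, 18, 19, 24, 26, 29]
Preorder: [18, 7, 10, 17, 26, 19, 24, 29]
Algorithm: preorder visits root first, so consume preorder in order;
for each root, split the current inorder slice at that value into
left-subtree inorder and right-subtree inorder, then recurse.
Recursive splits:
  root=18; inorder splits into left=[7, 10, 17], right=[19, 24, 26, 29]
  root=7; inorder splits into left=[], right=[10, 17]
  root=10; inorder splits into left=[], right=[17]
  root=17; inorder splits into left=[], right=[]
  root=26; inorder splits into left=[19, 24], right=[29]
  root=19; inorder splits into left=[], right=[24]
  root=24; inorder splits into left=[], right=[]
  root=29; inorder splits into left=[], right=[]
Reconstructed level-order: [18, 7, 26, 10, 19, 29, 17, 24]


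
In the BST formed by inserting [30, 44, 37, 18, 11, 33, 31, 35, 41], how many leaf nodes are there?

Tree built from: [30, 44, 37, 18, 11, 33, 31, 35, 41]
Tree (level-order array): [30, 18, 44, 11, None, 37, None, None, None, 33, 41, 31, 35]
Rule: A leaf has 0 children.
Per-node child counts:
  node 30: 2 child(ren)
  node 18: 1 child(ren)
  node 11: 0 child(ren)
  node 44: 1 child(ren)
  node 37: 2 child(ren)
  node 33: 2 child(ren)
  node 31: 0 child(ren)
  node 35: 0 child(ren)
  node 41: 0 child(ren)
Matching nodes: [11, 31, 35, 41]
Count of leaf nodes: 4


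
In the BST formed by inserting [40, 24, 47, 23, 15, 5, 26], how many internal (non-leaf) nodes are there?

Tree built from: [40, 24, 47, 23, 15, 5, 26]
Tree (level-order array): [40, 24, 47, 23, 26, None, None, 15, None, None, None, 5]
Rule: An internal node has at least one child.
Per-node child counts:
  node 40: 2 child(ren)
  node 24: 2 child(ren)
  node 23: 1 child(ren)
  node 15: 1 child(ren)
  node 5: 0 child(ren)
  node 26: 0 child(ren)
  node 47: 0 child(ren)
Matching nodes: [40, 24, 23, 15]
Count of internal (non-leaf) nodes: 4


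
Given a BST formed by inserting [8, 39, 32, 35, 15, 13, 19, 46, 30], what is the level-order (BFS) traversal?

Tree insertion order: [8, 39, 32, 35, 15, 13, 19, 46, 30]
Tree (level-order array): [8, None, 39, 32, 46, 15, 35, None, None, 13, 19, None, None, None, None, None, 30]
BFS from the root, enqueuing left then right child of each popped node:
  queue [8] -> pop 8, enqueue [39], visited so far: [8]
  queue [39] -> pop 39, enqueue [32, 46], visited so far: [8, 39]
  queue [32, 46] -> pop 32, enqueue [15, 35], visited so far: [8, 39, 32]
  queue [46, 15, 35] -> pop 46, enqueue [none], visited so far: [8, 39, 32, 46]
  queue [15, 35] -> pop 15, enqueue [13, 19], visited so far: [8, 39, 32, 46, 15]
  queue [35, 13, 19] -> pop 35, enqueue [none], visited so far: [8, 39, 32, 46, 15, 35]
  queue [13, 19] -> pop 13, enqueue [none], visited so far: [8, 39, 32, 46, 15, 35, 13]
  queue [19] -> pop 19, enqueue [30], visited so far: [8, 39, 32, 46, 15, 35, 13, 19]
  queue [30] -> pop 30, enqueue [none], visited so far: [8, 39, 32, 46, 15, 35, 13, 19, 30]
Result: [8, 39, 32, 46, 15, 35, 13, 19, 30]


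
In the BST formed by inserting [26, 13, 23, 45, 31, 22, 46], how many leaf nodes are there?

Tree built from: [26, 13, 23, 45, 31, 22, 46]
Tree (level-order array): [26, 13, 45, None, 23, 31, 46, 22]
Rule: A leaf has 0 children.
Per-node child counts:
  node 26: 2 child(ren)
  node 13: 1 child(ren)
  node 23: 1 child(ren)
  node 22: 0 child(ren)
  node 45: 2 child(ren)
  node 31: 0 child(ren)
  node 46: 0 child(ren)
Matching nodes: [22, 31, 46]
Count of leaf nodes: 3


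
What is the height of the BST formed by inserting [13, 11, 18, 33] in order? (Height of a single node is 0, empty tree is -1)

Insertion order: [13, 11, 18, 33]
Tree (level-order array): [13, 11, 18, None, None, None, 33]
Compute height bottom-up (empty subtree = -1):
  height(11) = 1 + max(-1, -1) = 0
  height(33) = 1 + max(-1, -1) = 0
  height(18) = 1 + max(-1, 0) = 1
  height(13) = 1 + max(0, 1) = 2
Height = 2


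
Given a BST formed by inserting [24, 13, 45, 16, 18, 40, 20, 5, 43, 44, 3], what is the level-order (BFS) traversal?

Tree insertion order: [24, 13, 45, 16, 18, 40, 20, 5, 43, 44, 3]
Tree (level-order array): [24, 13, 45, 5, 16, 40, None, 3, None, None, 18, None, 43, None, None, None, 20, None, 44]
BFS from the root, enqueuing left then right child of each popped node:
  queue [24] -> pop 24, enqueue [13, 45], visited so far: [24]
  queue [13, 45] -> pop 13, enqueue [5, 16], visited so far: [24, 13]
  queue [45, 5, 16] -> pop 45, enqueue [40], visited so far: [24, 13, 45]
  queue [5, 16, 40] -> pop 5, enqueue [3], visited so far: [24, 13, 45, 5]
  queue [16, 40, 3] -> pop 16, enqueue [18], visited so far: [24, 13, 45, 5, 16]
  queue [40, 3, 18] -> pop 40, enqueue [43], visited so far: [24, 13, 45, 5, 16, 40]
  queue [3, 18, 43] -> pop 3, enqueue [none], visited so far: [24, 13, 45, 5, 16, 40, 3]
  queue [18, 43] -> pop 18, enqueue [20], visited so far: [24, 13, 45, 5, 16, 40, 3, 18]
  queue [43, 20] -> pop 43, enqueue [44], visited so far: [24, 13, 45, 5, 16, 40, 3, 18, 43]
  queue [20, 44] -> pop 20, enqueue [none], visited so far: [24, 13, 45, 5, 16, 40, 3, 18, 43, 20]
  queue [44] -> pop 44, enqueue [none], visited so far: [24, 13, 45, 5, 16, 40, 3, 18, 43, 20, 44]
Result: [24, 13, 45, 5, 16, 40, 3, 18, 43, 20, 44]


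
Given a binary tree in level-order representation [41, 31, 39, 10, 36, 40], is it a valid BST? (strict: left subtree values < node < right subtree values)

Level-order array: [41, 31, 39, 10, 36, 40]
Validate using subtree bounds (lo, hi): at each node, require lo < value < hi,
then recurse left with hi=value and right with lo=value.
Preorder trace (stopping at first violation):
  at node 41 with bounds (-inf, +inf): OK
  at node 31 with bounds (-inf, 41): OK
  at node 10 with bounds (-inf, 31): OK
  at node 36 with bounds (31, 41): OK
  at node 39 with bounds (41, +inf): VIOLATION
Node 39 violates its bound: not (41 < 39 < +inf).
Result: Not a valid BST


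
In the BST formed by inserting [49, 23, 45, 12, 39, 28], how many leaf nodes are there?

Tree built from: [49, 23, 45, 12, 39, 28]
Tree (level-order array): [49, 23, None, 12, 45, None, None, 39, None, 28]
Rule: A leaf has 0 children.
Per-node child counts:
  node 49: 1 child(ren)
  node 23: 2 child(ren)
  node 12: 0 child(ren)
  node 45: 1 child(ren)
  node 39: 1 child(ren)
  node 28: 0 child(ren)
Matching nodes: [12, 28]
Count of leaf nodes: 2


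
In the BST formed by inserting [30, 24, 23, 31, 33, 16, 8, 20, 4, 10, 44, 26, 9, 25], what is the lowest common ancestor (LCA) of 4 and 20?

Tree insertion order: [30, 24, 23, 31, 33, 16, 8, 20, 4, 10, 44, 26, 9, 25]
Tree (level-order array): [30, 24, 31, 23, 26, None, 33, 16, None, 25, None, None, 44, 8, 20, None, None, None, None, 4, 10, None, None, None, None, 9]
In a BST, the LCA of p=4, q=20 is the first node v on the
root-to-leaf path with p <= v <= q (go left if both < v, right if both > v).
Walk from root:
  at 30: both 4 and 20 < 30, go left
  at 24: both 4 and 20 < 24, go left
  at 23: both 4 and 20 < 23, go left
  at 16: 4 <= 16 <= 20, this is the LCA
LCA = 16


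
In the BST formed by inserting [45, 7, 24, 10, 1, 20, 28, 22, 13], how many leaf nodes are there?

Tree built from: [45, 7, 24, 10, 1, 20, 28, 22, 13]
Tree (level-order array): [45, 7, None, 1, 24, None, None, 10, 28, None, 20, None, None, 13, 22]
Rule: A leaf has 0 children.
Per-node child counts:
  node 45: 1 child(ren)
  node 7: 2 child(ren)
  node 1: 0 child(ren)
  node 24: 2 child(ren)
  node 10: 1 child(ren)
  node 20: 2 child(ren)
  node 13: 0 child(ren)
  node 22: 0 child(ren)
  node 28: 0 child(ren)
Matching nodes: [1, 13, 22, 28]
Count of leaf nodes: 4


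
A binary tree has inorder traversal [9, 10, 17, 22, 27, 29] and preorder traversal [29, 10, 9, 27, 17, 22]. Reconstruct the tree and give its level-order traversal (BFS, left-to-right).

Inorder:  [9, 10, 17, 22, 27, 29]
Preorder: [29, 10, 9, 27, 17, 22]
Algorithm: preorder visits root first, so consume preorder in order;
for each root, split the current inorder slice at that value into
left-subtree inorder and right-subtree inorder, then recurse.
Recursive splits:
  root=29; inorder splits into left=[9, 10, 17, 22, 27], right=[]
  root=10; inorder splits into left=[9], right=[17, 22, 27]
  root=9; inorder splits into left=[], right=[]
  root=27; inorder splits into left=[17, 22], right=[]
  root=17; inorder splits into left=[], right=[22]
  root=22; inorder splits into left=[], right=[]
Reconstructed level-order: [29, 10, 9, 27, 17, 22]


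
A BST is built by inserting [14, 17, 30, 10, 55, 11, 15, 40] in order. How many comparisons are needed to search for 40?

Search path for 40: 14 -> 17 -> 30 -> 55 -> 40
Found: True
Comparisons: 5


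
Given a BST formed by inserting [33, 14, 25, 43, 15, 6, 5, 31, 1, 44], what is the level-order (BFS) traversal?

Tree insertion order: [33, 14, 25, 43, 15, 6, 5, 31, 1, 44]
Tree (level-order array): [33, 14, 43, 6, 25, None, 44, 5, None, 15, 31, None, None, 1]
BFS from the root, enqueuing left then right child of each popped node:
  queue [33] -> pop 33, enqueue [14, 43], visited so far: [33]
  queue [14, 43] -> pop 14, enqueue [6, 25], visited so far: [33, 14]
  queue [43, 6, 25] -> pop 43, enqueue [44], visited so far: [33, 14, 43]
  queue [6, 25, 44] -> pop 6, enqueue [5], visited so far: [33, 14, 43, 6]
  queue [25, 44, 5] -> pop 25, enqueue [15, 31], visited so far: [33, 14, 43, 6, 25]
  queue [44, 5, 15, 31] -> pop 44, enqueue [none], visited so far: [33, 14, 43, 6, 25, 44]
  queue [5, 15, 31] -> pop 5, enqueue [1], visited so far: [33, 14, 43, 6, 25, 44, 5]
  queue [15, 31, 1] -> pop 15, enqueue [none], visited so far: [33, 14, 43, 6, 25, 44, 5, 15]
  queue [31, 1] -> pop 31, enqueue [none], visited so far: [33, 14, 43, 6, 25, 44, 5, 15, 31]
  queue [1] -> pop 1, enqueue [none], visited so far: [33, 14, 43, 6, 25, 44, 5, 15, 31, 1]
Result: [33, 14, 43, 6, 25, 44, 5, 15, 31, 1]


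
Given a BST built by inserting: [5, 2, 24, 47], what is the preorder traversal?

Tree insertion order: [5, 2, 24, 47]
Tree (level-order array): [5, 2, 24, None, None, None, 47]
Preorder traversal: [5, 2, 24, 47]


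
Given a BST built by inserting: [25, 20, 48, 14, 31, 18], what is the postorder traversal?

Tree insertion order: [25, 20, 48, 14, 31, 18]
Tree (level-order array): [25, 20, 48, 14, None, 31, None, None, 18]
Postorder traversal: [18, 14, 20, 31, 48, 25]


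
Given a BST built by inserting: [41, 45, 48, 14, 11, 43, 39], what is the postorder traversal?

Tree insertion order: [41, 45, 48, 14, 11, 43, 39]
Tree (level-order array): [41, 14, 45, 11, 39, 43, 48]
Postorder traversal: [11, 39, 14, 43, 48, 45, 41]


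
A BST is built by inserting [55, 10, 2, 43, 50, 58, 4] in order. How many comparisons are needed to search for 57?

Search path for 57: 55 -> 58
Found: False
Comparisons: 2


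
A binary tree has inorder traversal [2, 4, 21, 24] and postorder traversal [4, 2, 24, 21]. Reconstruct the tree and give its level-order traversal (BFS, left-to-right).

Inorder:   [2, 4, 21, 24]
Postorder: [4, 2, 24, 21]
Algorithm: postorder visits root last, so walk postorder right-to-left;
each value is the root of the current inorder slice — split it at that
value, recurse on the right subtree first, then the left.
Recursive splits:
  root=21; inorder splits into left=[2, 4], right=[24]
  root=24; inorder splits into left=[], right=[]
  root=2; inorder splits into left=[], right=[4]
  root=4; inorder splits into left=[], right=[]
Reconstructed level-order: [21, 2, 24, 4]


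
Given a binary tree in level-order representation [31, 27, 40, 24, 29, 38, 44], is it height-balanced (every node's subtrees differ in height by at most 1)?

Tree (level-order array): [31, 27, 40, 24, 29, 38, 44]
Definition: a tree is height-balanced if, at every node, |h(left) - h(right)| <= 1 (empty subtree has height -1).
Bottom-up per-node check:
  node 24: h_left=-1, h_right=-1, diff=0 [OK], height=0
  node 29: h_left=-1, h_right=-1, diff=0 [OK], height=0
  node 27: h_left=0, h_right=0, diff=0 [OK], height=1
  node 38: h_left=-1, h_right=-1, diff=0 [OK], height=0
  node 44: h_left=-1, h_right=-1, diff=0 [OK], height=0
  node 40: h_left=0, h_right=0, diff=0 [OK], height=1
  node 31: h_left=1, h_right=1, diff=0 [OK], height=2
All nodes satisfy the balance condition.
Result: Balanced


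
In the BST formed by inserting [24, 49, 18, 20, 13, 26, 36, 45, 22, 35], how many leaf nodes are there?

Tree built from: [24, 49, 18, 20, 13, 26, 36, 45, 22, 35]
Tree (level-order array): [24, 18, 49, 13, 20, 26, None, None, None, None, 22, None, 36, None, None, 35, 45]
Rule: A leaf has 0 children.
Per-node child counts:
  node 24: 2 child(ren)
  node 18: 2 child(ren)
  node 13: 0 child(ren)
  node 20: 1 child(ren)
  node 22: 0 child(ren)
  node 49: 1 child(ren)
  node 26: 1 child(ren)
  node 36: 2 child(ren)
  node 35: 0 child(ren)
  node 45: 0 child(ren)
Matching nodes: [13, 22, 35, 45]
Count of leaf nodes: 4


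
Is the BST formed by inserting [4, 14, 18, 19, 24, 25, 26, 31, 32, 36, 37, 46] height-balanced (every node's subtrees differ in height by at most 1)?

Tree (level-order array): [4, None, 14, None, 18, None, 19, None, 24, None, 25, None, 26, None, 31, None, 32, None, 36, None, 37, None, 46]
Definition: a tree is height-balanced if, at every node, |h(left) - h(right)| <= 1 (empty subtree has height -1).
Bottom-up per-node check:
  node 46: h_left=-1, h_right=-1, diff=0 [OK], height=0
  node 37: h_left=-1, h_right=0, diff=1 [OK], height=1
  node 36: h_left=-1, h_right=1, diff=2 [FAIL (|-1-1|=2 > 1)], height=2
  node 32: h_left=-1, h_right=2, diff=3 [FAIL (|-1-2|=3 > 1)], height=3
  node 31: h_left=-1, h_right=3, diff=4 [FAIL (|-1-3|=4 > 1)], height=4
  node 26: h_left=-1, h_right=4, diff=5 [FAIL (|-1-4|=5 > 1)], height=5
  node 25: h_left=-1, h_right=5, diff=6 [FAIL (|-1-5|=6 > 1)], height=6
  node 24: h_left=-1, h_right=6, diff=7 [FAIL (|-1-6|=7 > 1)], height=7
  node 19: h_left=-1, h_right=7, diff=8 [FAIL (|-1-7|=8 > 1)], height=8
  node 18: h_left=-1, h_right=8, diff=9 [FAIL (|-1-8|=9 > 1)], height=9
  node 14: h_left=-1, h_right=9, diff=10 [FAIL (|-1-9|=10 > 1)], height=10
  node 4: h_left=-1, h_right=10, diff=11 [FAIL (|-1-10|=11 > 1)], height=11
Node 36 violates the condition: |-1 - 1| = 2 > 1.
Result: Not balanced


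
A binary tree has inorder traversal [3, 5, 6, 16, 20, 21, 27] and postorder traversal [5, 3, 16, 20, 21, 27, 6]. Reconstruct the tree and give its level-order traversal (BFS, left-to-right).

Inorder:   [3, 5, 6, 16, 20, 21, 27]
Postorder: [5, 3, 16, 20, 21, 27, 6]
Algorithm: postorder visits root last, so walk postorder right-to-left;
each value is the root of the current inorder slice — split it at that
value, recurse on the right subtree first, then the left.
Recursive splits:
  root=6; inorder splits into left=[3, 5], right=[16, 20, 21, 27]
  root=27; inorder splits into left=[16, 20, 21], right=[]
  root=21; inorder splits into left=[16, 20], right=[]
  root=20; inorder splits into left=[16], right=[]
  root=16; inorder splits into left=[], right=[]
  root=3; inorder splits into left=[], right=[5]
  root=5; inorder splits into left=[], right=[]
Reconstructed level-order: [6, 3, 27, 5, 21, 20, 16]


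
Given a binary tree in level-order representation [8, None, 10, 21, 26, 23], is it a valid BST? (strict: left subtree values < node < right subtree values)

Level-order array: [8, None, 10, 21, 26, 23]
Validate using subtree bounds (lo, hi): at each node, require lo < value < hi,
then recurse left with hi=value and right with lo=value.
Preorder trace (stopping at first violation):
  at node 8 with bounds (-inf, +inf): OK
  at node 10 with bounds (8, +inf): OK
  at node 21 with bounds (8, 10): VIOLATION
Node 21 violates its bound: not (8 < 21 < 10).
Result: Not a valid BST


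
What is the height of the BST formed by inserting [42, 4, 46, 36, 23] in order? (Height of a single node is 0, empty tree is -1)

Insertion order: [42, 4, 46, 36, 23]
Tree (level-order array): [42, 4, 46, None, 36, None, None, 23]
Compute height bottom-up (empty subtree = -1):
  height(23) = 1 + max(-1, -1) = 0
  height(36) = 1 + max(0, -1) = 1
  height(4) = 1 + max(-1, 1) = 2
  height(46) = 1 + max(-1, -1) = 0
  height(42) = 1 + max(2, 0) = 3
Height = 3


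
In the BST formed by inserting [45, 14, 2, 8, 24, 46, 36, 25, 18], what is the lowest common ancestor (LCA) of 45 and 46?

Tree insertion order: [45, 14, 2, 8, 24, 46, 36, 25, 18]
Tree (level-order array): [45, 14, 46, 2, 24, None, None, None, 8, 18, 36, None, None, None, None, 25]
In a BST, the LCA of p=45, q=46 is the first node v on the
root-to-leaf path with p <= v <= q (go left if both < v, right if both > v).
Walk from root:
  at 45: 45 <= 45 <= 46, this is the LCA
LCA = 45


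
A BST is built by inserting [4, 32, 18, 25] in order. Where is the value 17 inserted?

Starting tree (level order): [4, None, 32, 18, None, None, 25]
Insertion path: 4 -> 32 -> 18
Result: insert 17 as left child of 18
Final tree (level order): [4, None, 32, 18, None, 17, 25]


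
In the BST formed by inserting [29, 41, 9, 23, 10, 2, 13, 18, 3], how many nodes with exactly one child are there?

Tree built from: [29, 41, 9, 23, 10, 2, 13, 18, 3]
Tree (level-order array): [29, 9, 41, 2, 23, None, None, None, 3, 10, None, None, None, None, 13, None, 18]
Rule: These are nodes with exactly 1 non-null child.
Per-node child counts:
  node 29: 2 child(ren)
  node 9: 2 child(ren)
  node 2: 1 child(ren)
  node 3: 0 child(ren)
  node 23: 1 child(ren)
  node 10: 1 child(ren)
  node 13: 1 child(ren)
  node 18: 0 child(ren)
  node 41: 0 child(ren)
Matching nodes: [2, 23, 10, 13]
Count of nodes with exactly one child: 4


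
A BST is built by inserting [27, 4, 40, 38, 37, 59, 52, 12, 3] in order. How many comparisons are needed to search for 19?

Search path for 19: 27 -> 4 -> 12
Found: False
Comparisons: 3


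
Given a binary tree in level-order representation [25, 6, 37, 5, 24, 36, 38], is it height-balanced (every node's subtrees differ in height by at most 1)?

Tree (level-order array): [25, 6, 37, 5, 24, 36, 38]
Definition: a tree is height-balanced if, at every node, |h(left) - h(right)| <= 1 (empty subtree has height -1).
Bottom-up per-node check:
  node 5: h_left=-1, h_right=-1, diff=0 [OK], height=0
  node 24: h_left=-1, h_right=-1, diff=0 [OK], height=0
  node 6: h_left=0, h_right=0, diff=0 [OK], height=1
  node 36: h_left=-1, h_right=-1, diff=0 [OK], height=0
  node 38: h_left=-1, h_right=-1, diff=0 [OK], height=0
  node 37: h_left=0, h_right=0, diff=0 [OK], height=1
  node 25: h_left=1, h_right=1, diff=0 [OK], height=2
All nodes satisfy the balance condition.
Result: Balanced


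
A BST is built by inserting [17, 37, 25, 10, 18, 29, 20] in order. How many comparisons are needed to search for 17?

Search path for 17: 17
Found: True
Comparisons: 1


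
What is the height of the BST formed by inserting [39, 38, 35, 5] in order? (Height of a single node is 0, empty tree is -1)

Insertion order: [39, 38, 35, 5]
Tree (level-order array): [39, 38, None, 35, None, 5]
Compute height bottom-up (empty subtree = -1):
  height(5) = 1 + max(-1, -1) = 0
  height(35) = 1 + max(0, -1) = 1
  height(38) = 1 + max(1, -1) = 2
  height(39) = 1 + max(2, -1) = 3
Height = 3


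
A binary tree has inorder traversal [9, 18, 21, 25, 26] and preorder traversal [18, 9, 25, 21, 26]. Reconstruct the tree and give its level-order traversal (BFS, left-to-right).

Inorder:  [9, 18, 21, 25, 26]
Preorder: [18, 9, 25, 21, 26]
Algorithm: preorder visits root first, so consume preorder in order;
for each root, split the current inorder slice at that value into
left-subtree inorder and right-subtree inorder, then recurse.
Recursive splits:
  root=18; inorder splits into left=[9], right=[21, 25, 26]
  root=9; inorder splits into left=[], right=[]
  root=25; inorder splits into left=[21], right=[26]
  root=21; inorder splits into left=[], right=[]
  root=26; inorder splits into left=[], right=[]
Reconstructed level-order: [18, 9, 25, 21, 26]


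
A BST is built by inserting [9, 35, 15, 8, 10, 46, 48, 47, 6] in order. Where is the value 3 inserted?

Starting tree (level order): [9, 8, 35, 6, None, 15, 46, None, None, 10, None, None, 48, None, None, 47]
Insertion path: 9 -> 8 -> 6
Result: insert 3 as left child of 6
Final tree (level order): [9, 8, 35, 6, None, 15, 46, 3, None, 10, None, None, 48, None, None, None, None, 47]


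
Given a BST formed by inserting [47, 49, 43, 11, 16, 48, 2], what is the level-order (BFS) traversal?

Tree insertion order: [47, 49, 43, 11, 16, 48, 2]
Tree (level-order array): [47, 43, 49, 11, None, 48, None, 2, 16]
BFS from the root, enqueuing left then right child of each popped node:
  queue [47] -> pop 47, enqueue [43, 49], visited so far: [47]
  queue [43, 49] -> pop 43, enqueue [11], visited so far: [47, 43]
  queue [49, 11] -> pop 49, enqueue [48], visited so far: [47, 43, 49]
  queue [11, 48] -> pop 11, enqueue [2, 16], visited so far: [47, 43, 49, 11]
  queue [48, 2, 16] -> pop 48, enqueue [none], visited so far: [47, 43, 49, 11, 48]
  queue [2, 16] -> pop 2, enqueue [none], visited so far: [47, 43, 49, 11, 48, 2]
  queue [16] -> pop 16, enqueue [none], visited so far: [47, 43, 49, 11, 48, 2, 16]
Result: [47, 43, 49, 11, 48, 2, 16]


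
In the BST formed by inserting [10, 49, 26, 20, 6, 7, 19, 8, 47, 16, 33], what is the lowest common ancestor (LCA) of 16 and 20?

Tree insertion order: [10, 49, 26, 20, 6, 7, 19, 8, 47, 16, 33]
Tree (level-order array): [10, 6, 49, None, 7, 26, None, None, 8, 20, 47, None, None, 19, None, 33, None, 16]
In a BST, the LCA of p=16, q=20 is the first node v on the
root-to-leaf path with p <= v <= q (go left if both < v, right if both > v).
Walk from root:
  at 10: both 16 and 20 > 10, go right
  at 49: both 16 and 20 < 49, go left
  at 26: both 16 and 20 < 26, go left
  at 20: 16 <= 20 <= 20, this is the LCA
LCA = 20


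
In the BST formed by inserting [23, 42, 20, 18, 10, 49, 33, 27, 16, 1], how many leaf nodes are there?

Tree built from: [23, 42, 20, 18, 10, 49, 33, 27, 16, 1]
Tree (level-order array): [23, 20, 42, 18, None, 33, 49, 10, None, 27, None, None, None, 1, 16]
Rule: A leaf has 0 children.
Per-node child counts:
  node 23: 2 child(ren)
  node 20: 1 child(ren)
  node 18: 1 child(ren)
  node 10: 2 child(ren)
  node 1: 0 child(ren)
  node 16: 0 child(ren)
  node 42: 2 child(ren)
  node 33: 1 child(ren)
  node 27: 0 child(ren)
  node 49: 0 child(ren)
Matching nodes: [1, 16, 27, 49]
Count of leaf nodes: 4


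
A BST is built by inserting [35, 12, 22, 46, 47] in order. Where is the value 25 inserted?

Starting tree (level order): [35, 12, 46, None, 22, None, 47]
Insertion path: 35 -> 12 -> 22
Result: insert 25 as right child of 22
Final tree (level order): [35, 12, 46, None, 22, None, 47, None, 25]


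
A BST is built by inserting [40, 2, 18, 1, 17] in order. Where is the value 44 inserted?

Starting tree (level order): [40, 2, None, 1, 18, None, None, 17]
Insertion path: 40
Result: insert 44 as right child of 40
Final tree (level order): [40, 2, 44, 1, 18, None, None, None, None, 17]


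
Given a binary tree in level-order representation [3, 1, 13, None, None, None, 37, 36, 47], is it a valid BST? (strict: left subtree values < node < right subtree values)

Level-order array: [3, 1, 13, None, None, None, 37, 36, 47]
Validate using subtree bounds (lo, hi): at each node, require lo < value < hi,
then recurse left with hi=value and right with lo=value.
Preorder trace (stopping at first violation):
  at node 3 with bounds (-inf, +inf): OK
  at node 1 with bounds (-inf, 3): OK
  at node 13 with bounds (3, +inf): OK
  at node 37 with bounds (13, +inf): OK
  at node 36 with bounds (13, 37): OK
  at node 47 with bounds (37, +inf): OK
No violation found at any node.
Result: Valid BST


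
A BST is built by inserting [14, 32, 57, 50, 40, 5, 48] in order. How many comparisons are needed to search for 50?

Search path for 50: 14 -> 32 -> 57 -> 50
Found: True
Comparisons: 4


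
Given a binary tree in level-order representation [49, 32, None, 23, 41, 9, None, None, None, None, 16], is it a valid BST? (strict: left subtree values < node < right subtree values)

Level-order array: [49, 32, None, 23, 41, 9, None, None, None, None, 16]
Validate using subtree bounds (lo, hi): at each node, require lo < value < hi,
then recurse left with hi=value and right with lo=value.
Preorder trace (stopping at first violation):
  at node 49 with bounds (-inf, +inf): OK
  at node 32 with bounds (-inf, 49): OK
  at node 23 with bounds (-inf, 32): OK
  at node 9 with bounds (-inf, 23): OK
  at node 16 with bounds (9, 23): OK
  at node 41 with bounds (32, 49): OK
No violation found at any node.
Result: Valid BST


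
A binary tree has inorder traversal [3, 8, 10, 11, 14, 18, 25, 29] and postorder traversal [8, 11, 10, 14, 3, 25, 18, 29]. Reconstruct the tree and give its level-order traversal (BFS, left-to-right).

Inorder:   [3, 8, 10, 11, 14, 18, 25, 29]
Postorder: [8, 11, 10, 14, 3, 25, 18, 29]
Algorithm: postorder visits root last, so walk postorder right-to-left;
each value is the root of the current inorder slice — split it at that
value, recurse on the right subtree first, then the left.
Recursive splits:
  root=29; inorder splits into left=[3, 8, 10, 11, 14, 18, 25], right=[]
  root=18; inorder splits into left=[3, 8, 10, 11, 14], right=[25]
  root=25; inorder splits into left=[], right=[]
  root=3; inorder splits into left=[], right=[8, 10, 11, 14]
  root=14; inorder splits into left=[8, 10, 11], right=[]
  root=10; inorder splits into left=[8], right=[11]
  root=11; inorder splits into left=[], right=[]
  root=8; inorder splits into left=[], right=[]
Reconstructed level-order: [29, 18, 3, 25, 14, 10, 8, 11]


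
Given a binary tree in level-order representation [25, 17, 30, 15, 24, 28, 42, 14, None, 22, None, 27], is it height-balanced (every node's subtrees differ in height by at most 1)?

Tree (level-order array): [25, 17, 30, 15, 24, 28, 42, 14, None, 22, None, 27]
Definition: a tree is height-balanced if, at every node, |h(left) - h(right)| <= 1 (empty subtree has height -1).
Bottom-up per-node check:
  node 14: h_left=-1, h_right=-1, diff=0 [OK], height=0
  node 15: h_left=0, h_right=-1, diff=1 [OK], height=1
  node 22: h_left=-1, h_right=-1, diff=0 [OK], height=0
  node 24: h_left=0, h_right=-1, diff=1 [OK], height=1
  node 17: h_left=1, h_right=1, diff=0 [OK], height=2
  node 27: h_left=-1, h_right=-1, diff=0 [OK], height=0
  node 28: h_left=0, h_right=-1, diff=1 [OK], height=1
  node 42: h_left=-1, h_right=-1, diff=0 [OK], height=0
  node 30: h_left=1, h_right=0, diff=1 [OK], height=2
  node 25: h_left=2, h_right=2, diff=0 [OK], height=3
All nodes satisfy the balance condition.
Result: Balanced


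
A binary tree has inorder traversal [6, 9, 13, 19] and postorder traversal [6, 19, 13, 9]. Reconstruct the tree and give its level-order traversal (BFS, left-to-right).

Inorder:   [6, 9, 13, 19]
Postorder: [6, 19, 13, 9]
Algorithm: postorder visits root last, so walk postorder right-to-left;
each value is the root of the current inorder slice — split it at that
value, recurse on the right subtree first, then the left.
Recursive splits:
  root=9; inorder splits into left=[6], right=[13, 19]
  root=13; inorder splits into left=[], right=[19]
  root=19; inorder splits into left=[], right=[]
  root=6; inorder splits into left=[], right=[]
Reconstructed level-order: [9, 6, 13, 19]


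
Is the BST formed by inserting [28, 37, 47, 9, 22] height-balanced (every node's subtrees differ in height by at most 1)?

Tree (level-order array): [28, 9, 37, None, 22, None, 47]
Definition: a tree is height-balanced if, at every node, |h(left) - h(right)| <= 1 (empty subtree has height -1).
Bottom-up per-node check:
  node 22: h_left=-1, h_right=-1, diff=0 [OK], height=0
  node 9: h_left=-1, h_right=0, diff=1 [OK], height=1
  node 47: h_left=-1, h_right=-1, diff=0 [OK], height=0
  node 37: h_left=-1, h_right=0, diff=1 [OK], height=1
  node 28: h_left=1, h_right=1, diff=0 [OK], height=2
All nodes satisfy the balance condition.
Result: Balanced


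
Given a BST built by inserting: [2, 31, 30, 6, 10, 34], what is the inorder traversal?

Tree insertion order: [2, 31, 30, 6, 10, 34]
Tree (level-order array): [2, None, 31, 30, 34, 6, None, None, None, None, 10]
Inorder traversal: [2, 6, 10, 30, 31, 34]


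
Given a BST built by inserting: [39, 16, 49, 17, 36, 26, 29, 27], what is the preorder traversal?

Tree insertion order: [39, 16, 49, 17, 36, 26, 29, 27]
Tree (level-order array): [39, 16, 49, None, 17, None, None, None, 36, 26, None, None, 29, 27]
Preorder traversal: [39, 16, 17, 36, 26, 29, 27, 49]


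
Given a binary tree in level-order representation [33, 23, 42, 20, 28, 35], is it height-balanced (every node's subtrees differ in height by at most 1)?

Tree (level-order array): [33, 23, 42, 20, 28, 35]
Definition: a tree is height-balanced if, at every node, |h(left) - h(right)| <= 1 (empty subtree has height -1).
Bottom-up per-node check:
  node 20: h_left=-1, h_right=-1, diff=0 [OK], height=0
  node 28: h_left=-1, h_right=-1, diff=0 [OK], height=0
  node 23: h_left=0, h_right=0, diff=0 [OK], height=1
  node 35: h_left=-1, h_right=-1, diff=0 [OK], height=0
  node 42: h_left=0, h_right=-1, diff=1 [OK], height=1
  node 33: h_left=1, h_right=1, diff=0 [OK], height=2
All nodes satisfy the balance condition.
Result: Balanced


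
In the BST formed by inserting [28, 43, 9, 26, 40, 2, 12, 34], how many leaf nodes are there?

Tree built from: [28, 43, 9, 26, 40, 2, 12, 34]
Tree (level-order array): [28, 9, 43, 2, 26, 40, None, None, None, 12, None, 34]
Rule: A leaf has 0 children.
Per-node child counts:
  node 28: 2 child(ren)
  node 9: 2 child(ren)
  node 2: 0 child(ren)
  node 26: 1 child(ren)
  node 12: 0 child(ren)
  node 43: 1 child(ren)
  node 40: 1 child(ren)
  node 34: 0 child(ren)
Matching nodes: [2, 12, 34]
Count of leaf nodes: 3


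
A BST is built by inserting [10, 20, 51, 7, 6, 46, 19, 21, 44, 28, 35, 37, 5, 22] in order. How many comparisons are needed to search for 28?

Search path for 28: 10 -> 20 -> 51 -> 46 -> 21 -> 44 -> 28
Found: True
Comparisons: 7


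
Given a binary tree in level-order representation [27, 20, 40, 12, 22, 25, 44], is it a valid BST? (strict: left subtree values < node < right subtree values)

Level-order array: [27, 20, 40, 12, 22, 25, 44]
Validate using subtree bounds (lo, hi): at each node, require lo < value < hi,
then recurse left with hi=value and right with lo=value.
Preorder trace (stopping at first violation):
  at node 27 with bounds (-inf, +inf): OK
  at node 20 with bounds (-inf, 27): OK
  at node 12 with bounds (-inf, 20): OK
  at node 22 with bounds (20, 27): OK
  at node 40 with bounds (27, +inf): OK
  at node 25 with bounds (27, 40): VIOLATION
Node 25 violates its bound: not (27 < 25 < 40).
Result: Not a valid BST


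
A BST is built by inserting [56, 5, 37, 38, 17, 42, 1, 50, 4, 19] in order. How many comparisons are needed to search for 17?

Search path for 17: 56 -> 5 -> 37 -> 17
Found: True
Comparisons: 4


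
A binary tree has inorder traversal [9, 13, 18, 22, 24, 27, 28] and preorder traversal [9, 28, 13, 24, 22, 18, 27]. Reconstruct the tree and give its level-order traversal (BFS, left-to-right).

Inorder:  [9, 13, 18, 22, 24, 27, 28]
Preorder: [9, 28, 13, 24, 22, 18, 27]
Algorithm: preorder visits root first, so consume preorder in order;
for each root, split the current inorder slice at that value into
left-subtree inorder and right-subtree inorder, then recurse.
Recursive splits:
  root=9; inorder splits into left=[], right=[13, 18, 22, 24, 27, 28]
  root=28; inorder splits into left=[13, 18, 22, 24, 27], right=[]
  root=13; inorder splits into left=[], right=[18, 22, 24, 27]
  root=24; inorder splits into left=[18, 22], right=[27]
  root=22; inorder splits into left=[18], right=[]
  root=18; inorder splits into left=[], right=[]
  root=27; inorder splits into left=[], right=[]
Reconstructed level-order: [9, 28, 13, 24, 22, 27, 18]


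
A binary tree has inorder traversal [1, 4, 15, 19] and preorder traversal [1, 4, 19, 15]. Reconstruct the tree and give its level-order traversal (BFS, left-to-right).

Inorder:  [1, 4, 15, 19]
Preorder: [1, 4, 19, 15]
Algorithm: preorder visits root first, so consume preorder in order;
for each root, split the current inorder slice at that value into
left-subtree inorder and right-subtree inorder, then recurse.
Recursive splits:
  root=1; inorder splits into left=[], right=[4, 15, 19]
  root=4; inorder splits into left=[], right=[15, 19]
  root=19; inorder splits into left=[15], right=[]
  root=15; inorder splits into left=[], right=[]
Reconstructed level-order: [1, 4, 19, 15]


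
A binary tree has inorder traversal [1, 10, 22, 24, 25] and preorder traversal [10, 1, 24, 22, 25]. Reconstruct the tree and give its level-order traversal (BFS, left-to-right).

Inorder:  [1, 10, 22, 24, 25]
Preorder: [10, 1, 24, 22, 25]
Algorithm: preorder visits root first, so consume preorder in order;
for each root, split the current inorder slice at that value into
left-subtree inorder and right-subtree inorder, then recurse.
Recursive splits:
  root=10; inorder splits into left=[1], right=[22, 24, 25]
  root=1; inorder splits into left=[], right=[]
  root=24; inorder splits into left=[22], right=[25]
  root=22; inorder splits into left=[], right=[]
  root=25; inorder splits into left=[], right=[]
Reconstructed level-order: [10, 1, 24, 22, 25]


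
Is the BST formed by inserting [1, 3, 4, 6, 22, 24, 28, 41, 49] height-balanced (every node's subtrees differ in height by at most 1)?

Tree (level-order array): [1, None, 3, None, 4, None, 6, None, 22, None, 24, None, 28, None, 41, None, 49]
Definition: a tree is height-balanced if, at every node, |h(left) - h(right)| <= 1 (empty subtree has height -1).
Bottom-up per-node check:
  node 49: h_left=-1, h_right=-1, diff=0 [OK], height=0
  node 41: h_left=-1, h_right=0, diff=1 [OK], height=1
  node 28: h_left=-1, h_right=1, diff=2 [FAIL (|-1-1|=2 > 1)], height=2
  node 24: h_left=-1, h_right=2, diff=3 [FAIL (|-1-2|=3 > 1)], height=3
  node 22: h_left=-1, h_right=3, diff=4 [FAIL (|-1-3|=4 > 1)], height=4
  node 6: h_left=-1, h_right=4, diff=5 [FAIL (|-1-4|=5 > 1)], height=5
  node 4: h_left=-1, h_right=5, diff=6 [FAIL (|-1-5|=6 > 1)], height=6
  node 3: h_left=-1, h_right=6, diff=7 [FAIL (|-1-6|=7 > 1)], height=7
  node 1: h_left=-1, h_right=7, diff=8 [FAIL (|-1-7|=8 > 1)], height=8
Node 28 violates the condition: |-1 - 1| = 2 > 1.
Result: Not balanced


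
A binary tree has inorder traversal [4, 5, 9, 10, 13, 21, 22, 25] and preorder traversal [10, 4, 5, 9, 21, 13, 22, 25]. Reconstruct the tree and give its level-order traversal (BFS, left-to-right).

Inorder:  [4, 5, 9, 10, 13, 21, 22, 25]
Preorder: [10, 4, 5, 9, 21, 13, 22, 25]
Algorithm: preorder visits root first, so consume preorder in order;
for each root, split the current inorder slice at that value into
left-subtree inorder and right-subtree inorder, then recurse.
Recursive splits:
  root=10; inorder splits into left=[4, 5, 9], right=[13, 21, 22, 25]
  root=4; inorder splits into left=[], right=[5, 9]
  root=5; inorder splits into left=[], right=[9]
  root=9; inorder splits into left=[], right=[]
  root=21; inorder splits into left=[13], right=[22, 25]
  root=13; inorder splits into left=[], right=[]
  root=22; inorder splits into left=[], right=[25]
  root=25; inorder splits into left=[], right=[]
Reconstructed level-order: [10, 4, 21, 5, 13, 22, 9, 25]


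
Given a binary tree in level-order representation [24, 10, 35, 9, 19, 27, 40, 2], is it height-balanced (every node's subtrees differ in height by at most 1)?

Tree (level-order array): [24, 10, 35, 9, 19, 27, 40, 2]
Definition: a tree is height-balanced if, at every node, |h(left) - h(right)| <= 1 (empty subtree has height -1).
Bottom-up per-node check:
  node 2: h_left=-1, h_right=-1, diff=0 [OK], height=0
  node 9: h_left=0, h_right=-1, diff=1 [OK], height=1
  node 19: h_left=-1, h_right=-1, diff=0 [OK], height=0
  node 10: h_left=1, h_right=0, diff=1 [OK], height=2
  node 27: h_left=-1, h_right=-1, diff=0 [OK], height=0
  node 40: h_left=-1, h_right=-1, diff=0 [OK], height=0
  node 35: h_left=0, h_right=0, diff=0 [OK], height=1
  node 24: h_left=2, h_right=1, diff=1 [OK], height=3
All nodes satisfy the balance condition.
Result: Balanced
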